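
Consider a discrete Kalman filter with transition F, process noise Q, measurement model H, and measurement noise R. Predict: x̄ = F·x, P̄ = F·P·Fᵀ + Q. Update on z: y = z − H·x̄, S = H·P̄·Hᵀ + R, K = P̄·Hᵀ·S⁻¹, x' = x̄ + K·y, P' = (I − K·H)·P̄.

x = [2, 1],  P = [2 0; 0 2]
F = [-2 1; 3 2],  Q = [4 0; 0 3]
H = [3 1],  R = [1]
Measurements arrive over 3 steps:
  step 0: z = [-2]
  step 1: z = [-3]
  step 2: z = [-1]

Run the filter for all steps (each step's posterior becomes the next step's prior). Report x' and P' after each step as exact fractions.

step 0: x' = [-179/54, 859/108], P' = [89/27 -517/54; -517/54 3107/108]
step 1: x' = [-13514/116219, -302422/116219], P' = [66050/116219 -165741/116219; -165741/116219 516107/116219]
step 2: x' = [21326526/23118115, -88453042/23118115], P' = [13103131/23118115 -32783297/23118115; -32783297/23118115 101773499/23118115]

step 0: x̄ = F·x = [-3, 8]
step 0: P̄ = F·P·Fᵀ + Q = [14 -8; -8 29]
step 0: y = z − H·x̄ = [-1]
step 0: S = H·P̄·Hᵀ + R = [108]
step 0: K = P̄·Hᵀ·S⁻¹ = [17/54; 5/108]
step 0: x' = x̄ + K·y = [-179/54, 859/108]
step 0: P' = (I − K·H)·P̄ = [89/27 -517/54; -517/54 3107/108]
step 1: x̄ = F·x = [175/12, 161/27]
step 1: P̄ = F·P·Fᵀ + Q = [337/4 142/3; 142/3 887/27]
step 1: y = z − H·x̄ = [-5693/108]
step 1: S = H·P̄·Hᵀ + R = [116219/108]
step 1: K = P̄·Hᵀ·S⁻¹ = [32409/116219; 18884/116219]
step 1: x' = x̄ + K·y = [-13514/116219, -302422/116219]
step 1: P' = (I − K·H)·P̄ = [66050/116219 -165741/116219; -165741/116219 516107/116219]
step 2: x̄ = F·x = [-275394/116219, -645386/116219]
step 2: P̄ = F·P·Fᵀ + Q = [1908147/116219 801655/116219; 801655/116219 1018643/116219]
step 2: y = z − H·x̄ = [1355349/116219]
step 2: S = H·P̄·Hᵀ + R = [23118115/116219]
step 2: K = P̄·Hᵀ·S⁻¹ = [6526096/23118115; 3423608/23118115]
step 2: x' = x̄ + K·y = [21326526/23118115, -88453042/23118115]
step 2: P' = (I − K·H)·P̄ = [13103131/23118115 -32783297/23118115; -32783297/23118115 101773499/23118115]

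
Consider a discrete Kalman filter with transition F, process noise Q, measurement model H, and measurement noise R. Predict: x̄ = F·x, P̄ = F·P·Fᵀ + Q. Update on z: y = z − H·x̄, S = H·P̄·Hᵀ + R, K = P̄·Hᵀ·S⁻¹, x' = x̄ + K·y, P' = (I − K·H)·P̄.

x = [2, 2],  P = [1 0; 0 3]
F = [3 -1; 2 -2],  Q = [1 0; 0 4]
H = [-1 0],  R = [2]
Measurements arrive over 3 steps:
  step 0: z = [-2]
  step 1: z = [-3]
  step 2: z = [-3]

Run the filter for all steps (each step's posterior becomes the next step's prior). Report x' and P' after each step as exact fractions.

step 0: x̄ = F·x = [4, 0]
step 0: P̄ = F·P·Fᵀ + Q = [13 12; 12 20]
step 0: y = z − H·x̄ = [2]
step 0: S = H·P̄·Hᵀ + R = [15]
step 0: K = P̄·Hᵀ·S⁻¹ = [-13/15; -4/5]
step 0: x' = x̄ + K·y = [34/15, -8/5]
step 0: P' = (I − K·H)·P̄ = [26/15 8/5; 8/5 52/5]
step 1: x̄ = F·x = [42/5, 116/15]
step 1: P̄ = F·P·Fᵀ + Q = [87/5 92/5; 92/5 596/15]
step 1: y = z − H·x̄ = [27/5]
step 1: S = H·P̄·Hᵀ + R = [97/5]
step 1: K = P̄·Hᵀ·S⁻¹ = [-87/97; -92/97]
step 1: x' = x̄ + K·y = [345/97, 760/291]
step 1: P' = (I − K·H)·P̄ = [174/97 184/97; 184/97 6484/291]
step 2: x̄ = F·x = [2345/291, 550/291]
step 2: P̄ = F·P·Fᵀ + Q = [8161/291 11684/291; 11684/291 24772/291]
step 2: y = z − H·x̄ = [1472/291]
step 2: S = H·P̄·Hᵀ + R = [8743/291]
step 2: K = P̄·Hᵀ·S⁻¹ = [-8161/8743; -11684/8743]
step 2: x' = x̄ + K·y = [29173/8743, -42578/8743]
step 2: P' = (I − K·H)·P̄ = [16322/8743 23368/8743; 23368/8743 275140/8743]

step 0: x' = [34/15, -8/5], P' = [26/15 8/5; 8/5 52/5]
step 1: x' = [345/97, 760/291], P' = [174/97 184/97; 184/97 6484/291]
step 2: x' = [29173/8743, -42578/8743], P' = [16322/8743 23368/8743; 23368/8743 275140/8743]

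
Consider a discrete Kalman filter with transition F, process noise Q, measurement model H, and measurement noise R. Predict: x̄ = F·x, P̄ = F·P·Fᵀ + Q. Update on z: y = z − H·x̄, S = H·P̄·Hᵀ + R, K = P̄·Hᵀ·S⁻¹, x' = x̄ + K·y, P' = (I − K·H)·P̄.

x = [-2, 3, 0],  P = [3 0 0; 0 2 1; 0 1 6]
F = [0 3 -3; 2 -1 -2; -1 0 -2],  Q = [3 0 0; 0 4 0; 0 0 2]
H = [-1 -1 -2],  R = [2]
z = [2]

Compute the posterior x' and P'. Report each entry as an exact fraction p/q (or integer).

x̄ = F·x = [9, -7, 2]
P̄ = F·P·Fᵀ + Q = [57 27 30; 27 46 20; 30 20 29]
y = z − H·x̄ = [8]
S = H·P̄·Hᵀ + R = [475]
K = P̄·Hᵀ·S⁻¹ = [-144/475; -113/475; -108/475]
x' = x̄ + K·y = [3123/475, -4229/475, 86/475]
P' = (I − K·H)·P̄ = [6339/475 -3447/475 -1302/475; -3447/475 9081/475 -2704/475; -1302/475 -2704/475 2111/475]

x' = [3123/475, -4229/475, 86/475]
P' = [6339/475 -3447/475 -1302/475; -3447/475 9081/475 -2704/475; -1302/475 -2704/475 2111/475]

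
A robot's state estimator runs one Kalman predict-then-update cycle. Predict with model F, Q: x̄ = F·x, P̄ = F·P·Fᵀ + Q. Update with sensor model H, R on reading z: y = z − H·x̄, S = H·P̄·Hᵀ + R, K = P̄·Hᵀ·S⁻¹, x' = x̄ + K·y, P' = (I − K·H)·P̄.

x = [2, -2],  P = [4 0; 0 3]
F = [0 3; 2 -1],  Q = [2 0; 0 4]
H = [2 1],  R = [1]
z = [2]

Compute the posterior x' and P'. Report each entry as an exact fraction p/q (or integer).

x' = [-29/13, 83/13]
P' = [615/104 -1181/104; -1181/104 2367/104]

x̄ = F·x = [-6, 6]
P̄ = F·P·Fᵀ + Q = [29 -9; -9 23]
y = z − H·x̄ = [8]
S = H·P̄·Hᵀ + R = [104]
K = P̄·Hᵀ·S⁻¹ = [49/104; 5/104]
x' = x̄ + K·y = [-29/13, 83/13]
P' = (I − K·H)·P̄ = [615/104 -1181/104; -1181/104 2367/104]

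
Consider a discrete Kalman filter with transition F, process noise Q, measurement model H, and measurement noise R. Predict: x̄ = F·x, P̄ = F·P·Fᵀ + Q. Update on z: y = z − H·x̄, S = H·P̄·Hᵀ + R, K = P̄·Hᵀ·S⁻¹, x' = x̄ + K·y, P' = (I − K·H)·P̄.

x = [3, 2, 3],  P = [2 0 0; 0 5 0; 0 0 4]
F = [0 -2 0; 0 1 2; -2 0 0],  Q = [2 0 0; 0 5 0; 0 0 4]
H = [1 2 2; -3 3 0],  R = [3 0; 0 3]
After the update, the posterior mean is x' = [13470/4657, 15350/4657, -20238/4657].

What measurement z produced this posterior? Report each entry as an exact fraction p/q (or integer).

x̄ = F·x = [-4, 8, -6]
P̄ = F·P·Fᵀ + Q = [22 -10 0; -10 26 0; 0 0 12]
S = H·P̄·Hᵀ + R = [137 120; 120 615]
K = P̄·Hᵀ·S⁻¹ = [850/4657 -4464/23285; 858/4657 3252/23285; 984/4657 -192/4657]
x' − x̄ = [32098/4657, -21906/4657, 7704/4657] = K·y
y = (KᵀK)⁻¹·Kᵀ·(x' − x̄) = [1, -35]
z = y + H·x̄ = [1, -35] + [0, 36] = [1, 1]

z = [1, 1]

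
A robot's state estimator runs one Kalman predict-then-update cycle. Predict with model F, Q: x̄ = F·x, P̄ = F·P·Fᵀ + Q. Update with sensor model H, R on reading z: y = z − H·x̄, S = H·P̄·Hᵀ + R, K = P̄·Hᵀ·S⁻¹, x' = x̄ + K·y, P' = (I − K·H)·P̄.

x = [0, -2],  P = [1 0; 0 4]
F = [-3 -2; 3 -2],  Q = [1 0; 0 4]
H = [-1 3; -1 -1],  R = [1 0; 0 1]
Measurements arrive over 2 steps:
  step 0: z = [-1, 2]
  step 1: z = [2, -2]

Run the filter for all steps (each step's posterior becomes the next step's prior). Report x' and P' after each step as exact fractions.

step 0: x̄ = F·x = [4, 4]
step 0: P̄ = F·P·Fᵀ + Q = [26 7; 7 29]
step 0: y = z − H·x̄ = [-9, 10]
step 0: S = H·P̄·Hᵀ + R = [246 -75; -75 70]
step 0: K = P̄·Hᵀ·S⁻¹ = [-565/2319 -2831/3865; 580/2319 -952/3865]
step 0: x' = x̄ + K·y = [-875/773, -552/773]
step 0: P' = (I − K·H)·P̄ = [7076/11595 1417/11595; 1417/11595 1439/11595]
step 1: x̄ = F·x = [3729/773, -1521/773]
step 1: P̄ = F·P·Fᵀ + Q = [98039/11595 -57928/11595; -57928/11595 98816/11595]
step 1: y = z − H·x̄ = [9838/773, 662/773]
step 1: S = H·P̄·Hᵀ + R = [1346546/11595 -82553/11595; -82553/11595 92594/11595]
step 1: K = P̄·Hᵀ·S⁻¹ = [-2456271/10165337 -6593455/10165337; 2538824/10165337 -2225336/10165337]
step 1: x' = x̄ + K·y = [12130505/10165337, 10404011/10165337]
step 1: P' = (I − K·H)·P̄ = [5559159/10165337 1034296/10165337; 1034296/10165337 1191040/10165337]

step 0: x' = [-875/773, -552/773], P' = [7076/11595 1417/11595; 1417/11595 1439/11595]
step 1: x' = [12130505/10165337, 10404011/10165337], P' = [5559159/10165337 1034296/10165337; 1034296/10165337 1191040/10165337]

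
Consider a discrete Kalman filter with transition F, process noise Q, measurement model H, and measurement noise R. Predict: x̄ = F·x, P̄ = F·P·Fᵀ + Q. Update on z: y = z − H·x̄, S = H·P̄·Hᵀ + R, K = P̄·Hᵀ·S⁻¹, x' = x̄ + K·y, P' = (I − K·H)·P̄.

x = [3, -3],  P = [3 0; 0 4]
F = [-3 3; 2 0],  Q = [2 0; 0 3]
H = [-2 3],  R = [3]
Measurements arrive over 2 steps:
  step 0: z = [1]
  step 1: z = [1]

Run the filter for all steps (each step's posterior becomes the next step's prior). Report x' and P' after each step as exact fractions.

step 0: x' = [-650/307, -609/614], P' = [3027/307 1926/307; 1926/307 2649/614]
step 1: x' = [60607/108946, 36790/54473], P' = [687615/217892 428373/217892; 428373/217892 337881/217892]

step 0: x̄ = F·x = [-18, 6]
step 0: P̄ = F·P·Fᵀ + Q = [65 -18; -18 15]
step 0: y = z − H·x̄ = [-53]
step 0: S = H·P̄·Hᵀ + R = [614]
step 0: K = P̄·Hᵀ·S⁻¹ = [-92/307; 81/614]
step 0: x' = x̄ + K·y = [-650/307, -609/614]
step 0: P' = (I − K·H)·P̄ = [3027/307 1926/307; 1926/307 2649/614]
step 1: x̄ = F·x = [2073/614, -1300/307]
step 1: P̄ = F·P·Fᵀ + Q = [10219/614 -6606/307; -6606/307 13029/307]
step 1: y = z − H·x̄ = [6280/307]
step 1: S = H·P̄·Hᵀ + R = [217892/307]
step 1: K = P̄·Hᵀ·S⁻¹ = [-30037/217892; 52299/217892]
step 1: x' = x̄ + K·y = [60607/108946, 36790/54473]
step 1: P' = (I − K·H)·P̄ = [687615/217892 428373/217892; 428373/217892 337881/217892]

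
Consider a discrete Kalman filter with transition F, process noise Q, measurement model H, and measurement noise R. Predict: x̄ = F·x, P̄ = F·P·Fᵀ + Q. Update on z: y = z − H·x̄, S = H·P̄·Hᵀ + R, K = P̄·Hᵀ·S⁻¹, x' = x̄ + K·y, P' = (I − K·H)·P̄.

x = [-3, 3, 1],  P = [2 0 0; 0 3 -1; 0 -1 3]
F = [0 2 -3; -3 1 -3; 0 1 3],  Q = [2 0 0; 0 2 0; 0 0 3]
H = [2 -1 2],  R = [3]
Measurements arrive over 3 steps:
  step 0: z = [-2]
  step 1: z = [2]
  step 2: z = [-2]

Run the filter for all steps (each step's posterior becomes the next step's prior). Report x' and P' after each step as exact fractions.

step 0: x̄ = F·x = [3, 9, 6]
step 0: P̄ = F·P·Fᵀ + Q = [53 42 -24; 42 56 -24; -24 -24 27]
step 0: y = z − H·x̄ = [-11]
step 0: S = H·P̄·Hᵀ + R = [115]
step 0: K = P̄·Hᵀ·S⁻¹ = [16/115; -4/23; 6/23]
step 0: x' = x̄ + K·y = [169/115, 251/23, 72/23]
step 0: P' = (I − K·H)·P̄ = [5839/115 1030/23 -648/23; 1030/23 1208/23 -432/23; -648/23 -432/23 441/23]
step 1: x̄ = F·x = [286/23, -332/115, 467/23]
step 1: P̄ = F·P·Fᵀ + Q = [14031/23 -1739/23 -2849/23; -1739/23 2406/115 -19/23; -2849/23 -19/23 2654/23]
step 1: y = z − H·x̄ = [-7632/115]
step 1: S = H·P̄·Hᵀ + R = [257651/115]
step 1: K = P̄·Hᵀ·S⁻¹ = [120515/257651; -19986/257651; -1855/257651]
step 1: x' = x̄ + K·y = [-4794170/257651, 582548/257651, 5354543/257651]
step 1: P' = (I − K·H)·P̄ = [30883832/257651 1463803/257651 -29971158/257651; 1463803/257651 1917114/257651 -535225/257651; -29971158/257651 -535225/257651 29700763/257651]
step 2: x̄ = F·x = [-14898533/257651, -1098571/257651, 16646177/257651]
step 2: P̄ = F·P·Fᵀ + Q = [281913325/257651 -2565120/257651 -265078314/257651; -2565120/257651 2641459/257651 -40740/257651; -265078314/257651 -40740/257651 266785584/257651]
step 2: y = z − H·x̄ = [-5109161/257651]
step 2: S = H·P̄·Hᵀ + R = [88006976/257651]
step 2: K = P̄·Hᵀ·S⁻¹ = [18117571/44003488; -7853179/88006976; 215955/5500436]
step 2: x' = x̄ + K·y = [-2903745785/44003488, -219516927/88006976, 351086867/5500436]
step 2: P' = (I − K·H)·P̄ = [22799594909/22001744 114132299/44003488 -2844684207/2750218; 114132299/44003488 662890493/88006976 5712555/5500436; -2844684207/2750218 5712555/5500436 1423137156/1375109]

step 0: x' = [169/115, 251/23, 72/23], P' = [5839/115 1030/23 -648/23; 1030/23 1208/23 -432/23; -648/23 -432/23 441/23]
step 1: x' = [-4794170/257651, 582548/257651, 5354543/257651], P' = [30883832/257651 1463803/257651 -29971158/257651; 1463803/257651 1917114/257651 -535225/257651; -29971158/257651 -535225/257651 29700763/257651]
step 2: x' = [-2903745785/44003488, -219516927/88006976, 351086867/5500436], P' = [22799594909/22001744 114132299/44003488 -2844684207/2750218; 114132299/44003488 662890493/88006976 5712555/5500436; -2844684207/2750218 5712555/5500436 1423137156/1375109]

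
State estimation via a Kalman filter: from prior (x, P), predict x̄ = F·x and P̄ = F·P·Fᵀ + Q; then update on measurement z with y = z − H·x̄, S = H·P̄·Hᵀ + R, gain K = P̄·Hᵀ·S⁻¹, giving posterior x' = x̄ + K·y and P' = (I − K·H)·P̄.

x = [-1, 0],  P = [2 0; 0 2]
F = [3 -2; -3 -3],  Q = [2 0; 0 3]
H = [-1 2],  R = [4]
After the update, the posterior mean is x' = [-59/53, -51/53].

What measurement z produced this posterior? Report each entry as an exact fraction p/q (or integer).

x̄ = F·x = [-3, 3]
P̄ = F·P·Fᵀ + Q = [28 -6; -6 39]
S = H·P̄·Hᵀ + R = [212]
K = P̄·Hᵀ·S⁻¹ = [-10/53; 21/53]
x' − x̄ = [100/53, -210/53] = K·y
y = (KᵀK)⁻¹·Kᵀ·(x' − x̄) = [-10]
z = y + H·x̄ = [-10] + [9] = [-1]

z = [-1]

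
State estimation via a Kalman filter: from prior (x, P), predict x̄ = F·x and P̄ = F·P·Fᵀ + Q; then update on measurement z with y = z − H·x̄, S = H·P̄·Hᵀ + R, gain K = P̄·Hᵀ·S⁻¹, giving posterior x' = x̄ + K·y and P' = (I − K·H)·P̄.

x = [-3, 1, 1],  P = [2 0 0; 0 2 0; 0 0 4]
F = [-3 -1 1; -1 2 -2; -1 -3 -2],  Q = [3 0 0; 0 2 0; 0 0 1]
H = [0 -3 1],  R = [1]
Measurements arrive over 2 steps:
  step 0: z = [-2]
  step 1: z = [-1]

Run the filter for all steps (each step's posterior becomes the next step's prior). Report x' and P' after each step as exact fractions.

step 0: x̄ = F·x = [9, 3, -2]
step 0: P̄ = F·P·Fᵀ + Q = [27 -6 4; -6 28 6; 4 6 37]
step 0: y = z − H·x̄ = [9]
step 0: S = H·P̄·Hᵀ + R = [254]
step 0: K = P̄·Hᵀ·S⁻¹ = [11/127; -39/127; 19/254]
step 0: x' = x̄ + K·y = [1242/127, 30/127, -337/254]
step 0: P' = (I − K·H)·P̄ = [3187/127 96/127 299/127; 96/127 514/127 1503/127; 299/127 1503/127 9037/254]
step 1: x̄ = F·x = [-7849/254, -845/127, -995/127]
step 1: P̄ = F·P·Fᵀ + Q = [59745/254 6523/127 3018/127; 6523/127 12359/127 22475/127; 3018/127 22475/127 45822/127]
step 1: y = z − H·x̄ = [-1667/127]
step 1: S = H·P̄·Hᵀ + R = [22330/127]
step 1: K = P̄·Hᵀ·S⁻¹ = [-16551/22330; -1043/1595; -21603/22330]
step 1: x' = x̄ + K·y = [-236392/11165, 3078/1595, 108613/22330]
step 1: P' = (I − K·H)·P̄ = [1547706/11165 -54004/1595 -2284719/22330; -54004/1595 35297/1595 104848/1595; -2284719/22330 104848/1595 4382013/22330]

step 0: x' = [1242/127, 30/127, -337/254], P' = [3187/127 96/127 299/127; 96/127 514/127 1503/127; 299/127 1503/127 9037/254]
step 1: x' = [-236392/11165, 3078/1595, 108613/22330], P' = [1547706/11165 -54004/1595 -2284719/22330; -54004/1595 35297/1595 104848/1595; -2284719/22330 104848/1595 4382013/22330]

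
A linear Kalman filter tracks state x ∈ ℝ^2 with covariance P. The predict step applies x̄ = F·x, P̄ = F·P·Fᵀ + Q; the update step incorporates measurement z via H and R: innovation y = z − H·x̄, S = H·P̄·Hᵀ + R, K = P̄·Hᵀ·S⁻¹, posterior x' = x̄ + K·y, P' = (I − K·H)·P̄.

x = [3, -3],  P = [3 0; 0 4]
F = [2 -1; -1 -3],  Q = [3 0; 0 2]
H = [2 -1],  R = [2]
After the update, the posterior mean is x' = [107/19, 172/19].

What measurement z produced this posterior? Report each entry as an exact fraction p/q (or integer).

z = [2]

x̄ = F·x = [9, 6]
P̄ = F·P·Fᵀ + Q = [19 6; 6 41]
S = H·P̄·Hᵀ + R = [95]
K = P̄·Hᵀ·S⁻¹ = [32/95; -29/95]
x' − x̄ = [-64/19, 58/19] = K·y
y = (KᵀK)⁻¹·Kᵀ·(x' − x̄) = [-10]
z = y + H·x̄ = [-10] + [12] = [2]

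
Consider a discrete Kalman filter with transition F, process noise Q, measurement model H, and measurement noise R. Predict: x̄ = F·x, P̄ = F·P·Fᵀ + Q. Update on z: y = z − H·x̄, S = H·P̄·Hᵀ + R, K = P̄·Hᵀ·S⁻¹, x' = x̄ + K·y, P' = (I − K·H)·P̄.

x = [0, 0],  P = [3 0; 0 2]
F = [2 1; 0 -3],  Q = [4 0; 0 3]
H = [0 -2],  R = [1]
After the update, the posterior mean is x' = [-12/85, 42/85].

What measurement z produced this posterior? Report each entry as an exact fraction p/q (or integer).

z = [-1]

x̄ = F·x = [0, 0]
P̄ = F·P·Fᵀ + Q = [18 -6; -6 21]
S = H·P̄·Hᵀ + R = [85]
K = P̄·Hᵀ·S⁻¹ = [12/85; -42/85]
x' − x̄ = [-12/85, 42/85] = K·y
y = (KᵀK)⁻¹·Kᵀ·(x' − x̄) = [-1]
z = y + H·x̄ = [-1] + [0] = [-1]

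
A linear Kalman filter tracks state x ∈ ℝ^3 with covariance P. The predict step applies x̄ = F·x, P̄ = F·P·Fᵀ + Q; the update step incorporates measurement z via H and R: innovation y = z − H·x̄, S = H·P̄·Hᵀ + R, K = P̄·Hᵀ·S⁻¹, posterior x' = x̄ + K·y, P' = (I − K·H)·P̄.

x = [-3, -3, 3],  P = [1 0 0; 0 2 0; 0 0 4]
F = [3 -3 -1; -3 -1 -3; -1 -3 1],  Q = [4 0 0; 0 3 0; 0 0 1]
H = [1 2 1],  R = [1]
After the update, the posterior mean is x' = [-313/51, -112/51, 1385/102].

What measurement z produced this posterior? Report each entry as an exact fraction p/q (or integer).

x̄ = F·x = [-3, 3, 15]
P̄ = F·P·Fᵀ + Q = [35 9 11; 9 50 -3; 11 -3 24]
S = H·P̄·Hᵀ + R = [306]
K = P̄·Hᵀ·S⁻¹ = [32/153; 53/153; 29/306]
x' − x̄ = [-160/51, -265/51, -145/102] = K·y
y = (KᵀK)⁻¹·Kᵀ·(x' − x̄) = [-15]
z = y + H·x̄ = [-15] + [18] = [3]

z = [3]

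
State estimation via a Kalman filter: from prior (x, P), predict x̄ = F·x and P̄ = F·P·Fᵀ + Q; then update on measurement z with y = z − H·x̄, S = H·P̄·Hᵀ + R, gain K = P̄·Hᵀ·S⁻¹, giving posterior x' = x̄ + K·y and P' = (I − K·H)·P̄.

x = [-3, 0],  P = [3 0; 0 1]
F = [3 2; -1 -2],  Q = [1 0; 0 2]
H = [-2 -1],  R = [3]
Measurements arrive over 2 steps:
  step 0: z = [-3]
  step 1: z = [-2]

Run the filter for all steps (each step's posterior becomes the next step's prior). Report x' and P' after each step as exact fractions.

step 0: x' = [63/44, -21/44], P' = [215/88 -277/88; -277/88 503/88]
step 1: x' = [4692/2639, -428/377], P' = [10386/2639 -2547/377; -2547/377 5271/377]

step 0: x̄ = F·x = [-9, 3]
step 0: P̄ = F·P·Fᵀ + Q = [32 -13; -13 9]
step 0: y = z − H·x̄ = [-18]
step 0: S = H·P̄·Hᵀ + R = [88]
step 0: K = P̄·Hᵀ·S⁻¹ = [-51/88; 17/88]
step 0: x' = x̄ + K·y = [63/44, -21/44]
step 0: P' = (I − K·H)·P̄ = [215/88 -277/88; -277/88 503/88]
step 1: x̄ = F·x = [147/44, -21/44]
step 1: P̄ = F·P·Fᵀ + Q = [711/88 -441/88; -441/88 1295/88]
step 1: y = z − H·x̄ = [185/44]
step 1: S = H·P̄·Hᵀ + R = [2639/88]
step 1: K = P̄·Hᵀ·S⁻¹ = [-981/2639; -59/377]
step 1: x' = x̄ + K·y = [4692/2639, -428/377]
step 1: P' = (I − K·H)·P̄ = [10386/2639 -2547/377; -2547/377 5271/377]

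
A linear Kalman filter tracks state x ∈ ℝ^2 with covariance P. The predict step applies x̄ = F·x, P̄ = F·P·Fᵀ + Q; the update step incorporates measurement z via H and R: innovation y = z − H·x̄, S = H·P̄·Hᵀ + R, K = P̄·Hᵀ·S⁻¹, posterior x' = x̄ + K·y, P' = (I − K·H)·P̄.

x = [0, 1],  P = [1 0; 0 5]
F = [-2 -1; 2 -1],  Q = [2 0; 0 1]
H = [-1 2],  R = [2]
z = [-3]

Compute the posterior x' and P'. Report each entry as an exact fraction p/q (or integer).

x' = [-31/49, -87/49]
P' = [458/49 220/49; 220/49 129/49]

x̄ = F·x = [-1, -1]
P̄ = F·P·Fᵀ + Q = [11 1; 1 10]
y = z − H·x̄ = [-2]
S = H·P̄·Hᵀ + R = [49]
K = P̄·Hᵀ·S⁻¹ = [-9/49; 19/49]
x' = x̄ + K·y = [-31/49, -87/49]
P' = (I − K·H)·P̄ = [458/49 220/49; 220/49 129/49]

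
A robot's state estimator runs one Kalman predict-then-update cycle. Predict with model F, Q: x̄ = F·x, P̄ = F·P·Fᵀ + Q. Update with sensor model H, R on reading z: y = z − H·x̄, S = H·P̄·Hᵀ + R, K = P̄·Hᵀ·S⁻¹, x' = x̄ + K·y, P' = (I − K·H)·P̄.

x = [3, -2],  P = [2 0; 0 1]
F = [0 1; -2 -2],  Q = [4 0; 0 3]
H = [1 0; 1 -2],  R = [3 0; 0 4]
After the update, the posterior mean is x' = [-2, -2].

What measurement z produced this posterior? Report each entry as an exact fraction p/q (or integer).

x̄ = F·x = [-2, -2]
P̄ = F·P·Fᵀ + Q = [5 -2; -2 15]
S = H·P̄·Hᵀ + R = [8 9; 9 77]
K = P̄·Hᵀ·S⁻¹ = [304/535 27/535; 134/535 -238/535]
x' − x̄ = [0, 0] = K·y
y = (KᵀK)⁻¹·Kᵀ·(x' − x̄) = [0, 0]
z = y + H·x̄ = [0, 0] + [-2, 2] = [-2, 2]

z = [-2, 2]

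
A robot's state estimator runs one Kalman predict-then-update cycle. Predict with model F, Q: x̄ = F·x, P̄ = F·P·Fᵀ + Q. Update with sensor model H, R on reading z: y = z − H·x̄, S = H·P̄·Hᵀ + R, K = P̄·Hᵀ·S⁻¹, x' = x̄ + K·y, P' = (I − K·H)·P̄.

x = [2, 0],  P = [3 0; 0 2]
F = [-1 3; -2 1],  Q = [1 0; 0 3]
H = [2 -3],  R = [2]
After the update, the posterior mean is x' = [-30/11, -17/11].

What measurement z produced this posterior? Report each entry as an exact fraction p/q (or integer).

x̄ = F·x = [-2, -4]
P̄ = F·P·Fᵀ + Q = [22 12; 12 17]
S = H·P̄·Hᵀ + R = [99]
K = P̄·Hᵀ·S⁻¹ = [8/99; -3/11]
x' − x̄ = [-8/11, 27/11] = K·y
y = (KᵀK)⁻¹·Kᵀ·(x' − x̄) = [-9]
z = y + H·x̄ = [-9] + [8] = [-1]

z = [-1]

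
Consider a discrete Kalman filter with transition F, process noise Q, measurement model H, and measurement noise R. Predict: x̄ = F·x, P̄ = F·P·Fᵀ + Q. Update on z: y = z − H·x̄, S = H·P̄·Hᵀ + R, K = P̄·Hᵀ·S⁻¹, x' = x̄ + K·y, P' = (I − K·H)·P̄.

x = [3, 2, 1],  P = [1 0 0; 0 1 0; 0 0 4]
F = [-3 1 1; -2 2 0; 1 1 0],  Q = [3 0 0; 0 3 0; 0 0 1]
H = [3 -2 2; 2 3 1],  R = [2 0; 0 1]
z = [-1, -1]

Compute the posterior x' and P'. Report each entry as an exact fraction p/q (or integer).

x' = [-7239/2105, 616/2105, 31279/6315]
P' = [2654/2105 -366/2105 -3878/2105; -366/2105 244/2105 1441/6315; -3878/2105 1441/6315 56744/18945]

x̄ = F·x = [-6, -2, 5]
P̄ = F·P·Fᵀ + Q = [17 8 -2; 8 11 0; -2 0 3]
y = z − H·x̄ = [3, 12]
S = H·P̄·Hᵀ + R = [91 68; 68 259]
K = P̄·Hᵀ·S⁻¹ = [469/2105 332/2105; -938/6315 1441/6315; 68/18945 -91/18945]
x' = x̄ + K·y = [-7239/2105, 616/2105, 31279/6315]
P' = (I − K·H)·P̄ = [2654/2105 -366/2105 -3878/2105; -366/2105 244/2105 1441/6315; -3878/2105 1441/6315 56744/18945]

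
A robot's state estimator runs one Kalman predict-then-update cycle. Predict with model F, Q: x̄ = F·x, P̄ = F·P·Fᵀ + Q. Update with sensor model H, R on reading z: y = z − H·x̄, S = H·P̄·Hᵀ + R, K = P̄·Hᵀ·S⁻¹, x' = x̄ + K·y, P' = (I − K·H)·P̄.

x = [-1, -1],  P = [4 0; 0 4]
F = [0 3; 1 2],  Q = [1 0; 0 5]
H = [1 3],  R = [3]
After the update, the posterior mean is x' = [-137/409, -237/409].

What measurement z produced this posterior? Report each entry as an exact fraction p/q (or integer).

x̄ = F·x = [-3, -3]
P̄ = F·P·Fᵀ + Q = [37 24; 24 25]
S = H·P̄·Hᵀ + R = [409]
K = P̄·Hᵀ·S⁻¹ = [109/409; 99/409]
x' − x̄ = [1090/409, 990/409] = K·y
y = (KᵀK)⁻¹·Kᵀ·(x' − x̄) = [10]
z = y + H·x̄ = [10] + [-12] = [-2]

z = [-2]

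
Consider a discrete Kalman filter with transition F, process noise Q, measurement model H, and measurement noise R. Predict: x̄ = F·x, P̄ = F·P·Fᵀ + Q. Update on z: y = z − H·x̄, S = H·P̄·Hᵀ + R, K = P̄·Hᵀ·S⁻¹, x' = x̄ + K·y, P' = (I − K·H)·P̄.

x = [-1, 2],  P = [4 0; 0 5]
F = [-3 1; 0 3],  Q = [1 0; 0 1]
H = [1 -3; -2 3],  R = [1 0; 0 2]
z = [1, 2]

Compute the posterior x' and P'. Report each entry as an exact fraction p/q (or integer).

x̄ = F·x = [5, 6]
P̄ = F·P·Fᵀ + Q = [42 15; 15 46]
y = z − H·x̄ = [14, -6]
S = H·P̄·Hᵀ + R = [367 -363; -363 404]
K = P̄·Hᵀ·S⁻¹ = [-15369/16499 -15402/16499; -10488/16499 -5013/16499]
x' = x̄ + K·y = [-40259/16499, -17760/16499]
P' = (I − K·H)·P̄ = [46173/16499 20514/16499; 20514/16499 10334/16499]

x' = [-40259/16499, -17760/16499]
P' = [46173/16499 20514/16499; 20514/16499 10334/16499]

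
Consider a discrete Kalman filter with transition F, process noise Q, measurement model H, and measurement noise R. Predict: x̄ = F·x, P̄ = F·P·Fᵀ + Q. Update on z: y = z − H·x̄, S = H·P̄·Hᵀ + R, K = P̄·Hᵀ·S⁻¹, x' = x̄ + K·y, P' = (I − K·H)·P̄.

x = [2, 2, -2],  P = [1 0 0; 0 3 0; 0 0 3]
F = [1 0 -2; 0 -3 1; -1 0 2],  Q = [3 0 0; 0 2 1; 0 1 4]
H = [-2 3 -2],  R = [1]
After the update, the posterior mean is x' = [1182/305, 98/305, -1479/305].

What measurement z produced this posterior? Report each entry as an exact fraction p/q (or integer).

x̄ = F·x = [6, -8, -6]
P̄ = F·P·Fᵀ + Q = [16 -6 -13; -6 32 7; -13 7 17]
S = H·P̄·Hᵀ + R = [305]
K = P̄·Hᵀ·S⁻¹ = [-24/305; 94/305; 13/305]
x' − x̄ = [-648/305, 2538/305, 351/305] = K·y
y = (KᵀK)⁻¹·Kᵀ·(x' − x̄) = [27]
z = y + H·x̄ = [27] + [-24] = [3]

z = [3]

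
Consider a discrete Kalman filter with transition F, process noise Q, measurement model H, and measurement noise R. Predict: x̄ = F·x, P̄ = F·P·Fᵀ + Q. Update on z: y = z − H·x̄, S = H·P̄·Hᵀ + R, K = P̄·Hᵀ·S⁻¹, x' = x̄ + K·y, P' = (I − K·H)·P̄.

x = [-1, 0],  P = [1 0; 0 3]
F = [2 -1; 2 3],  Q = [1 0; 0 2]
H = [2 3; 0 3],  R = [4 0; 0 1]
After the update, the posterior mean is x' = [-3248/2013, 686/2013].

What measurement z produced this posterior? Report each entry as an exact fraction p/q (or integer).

x̄ = F·x = [-2, -2]
P̄ = F·P·Fᵀ + Q = [8 -5; -5 33]
S = H·P̄·Hᵀ + R = [273 267; 267 298]
K = P̄·Hᵀ·S⁻¹ = [4303/10065 -1454/3355; 89/10065 1088/3355]
x' − x̄ = [778/2013, 4712/2013] = K·y
y = (KᵀK)⁻¹·Kᵀ·(x' − x̄) = [8, 7]
z = y + H·x̄ = [8, 7] + [-10, -6] = [-2, 1]

z = [-2, 1]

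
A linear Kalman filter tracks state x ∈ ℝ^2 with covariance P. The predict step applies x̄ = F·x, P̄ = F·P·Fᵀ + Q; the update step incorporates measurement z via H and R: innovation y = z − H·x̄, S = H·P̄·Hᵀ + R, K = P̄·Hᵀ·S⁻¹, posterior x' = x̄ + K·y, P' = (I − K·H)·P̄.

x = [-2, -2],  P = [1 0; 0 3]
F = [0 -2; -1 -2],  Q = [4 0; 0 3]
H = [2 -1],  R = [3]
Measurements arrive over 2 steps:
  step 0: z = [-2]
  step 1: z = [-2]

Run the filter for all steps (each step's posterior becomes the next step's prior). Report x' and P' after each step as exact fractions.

step 0: x̄ = F·x = [4, 6]
step 0: P̄ = F·P·Fᵀ + Q = [16 12; 12 16]
step 0: y = z − H·x̄ = [-4]
step 0: S = H·P̄·Hᵀ + R = [35]
step 0: K = P̄·Hᵀ·S⁻¹ = [4/7; 8/35]
step 0: x' = x̄ + K·y = [12/7, 178/35]
step 0: P' = (I − K·H)·P̄ = [32/7 52/7; 52/7 496/35]
step 1: x̄ = F·x = [-356/35, -416/35]
step 1: P̄ = F·P·Fᵀ + Q = [2124/35 2504/35; 2504/35 3289/35]
step 1: y = z − H·x̄ = [226/35]
step 1: S = H·P̄·Hᵀ + R = [1874/35]
step 1: K = P̄·Hᵀ·S⁻¹ = [872/937; 1719/1874]
step 1: x' = x̄ + K·y = [-3900/937, -5587/937]
step 1: P' = (I − K·H)·P̄ = [13412/937 24208/937; 24208/937 91675/1874]

step 0: x' = [12/7, 178/35], P' = [32/7 52/7; 52/7 496/35]
step 1: x' = [-3900/937, -5587/937], P' = [13412/937 24208/937; 24208/937 91675/1874]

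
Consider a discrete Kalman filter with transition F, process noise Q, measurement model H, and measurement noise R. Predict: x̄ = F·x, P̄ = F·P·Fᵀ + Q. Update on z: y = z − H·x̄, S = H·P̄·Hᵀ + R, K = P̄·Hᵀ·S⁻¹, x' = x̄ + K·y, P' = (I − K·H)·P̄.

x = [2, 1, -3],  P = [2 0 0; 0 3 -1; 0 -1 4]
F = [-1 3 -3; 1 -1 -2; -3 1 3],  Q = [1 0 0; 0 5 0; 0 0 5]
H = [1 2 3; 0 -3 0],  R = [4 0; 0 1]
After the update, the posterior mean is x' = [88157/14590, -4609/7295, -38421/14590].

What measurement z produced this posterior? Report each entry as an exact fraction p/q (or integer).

z = [-3, 2]

x̄ = F·x = [10, 7, -14]
P̄ = F·P·Fᵀ + Q = [84 16 -27; 16 22 -28; -27 -28 56]
S = H·P̄·Hᵀ + R = [246 72; 72 199]
K = P̄·Hᵀ·S⁻¹ = [10421/43770 -2388/7295; -4/7295 -2418/7295; 10867/43770 2424/7295]
x' − x̄ = [-57743/14590, -55674/7295, 165839/14590] = K·y
y = (KᵀK)⁻¹·Kᵀ·(x' − x̄) = [15, 23]
z = y + H·x̄ = [15, 23] + [-18, -21] = [-3, 2]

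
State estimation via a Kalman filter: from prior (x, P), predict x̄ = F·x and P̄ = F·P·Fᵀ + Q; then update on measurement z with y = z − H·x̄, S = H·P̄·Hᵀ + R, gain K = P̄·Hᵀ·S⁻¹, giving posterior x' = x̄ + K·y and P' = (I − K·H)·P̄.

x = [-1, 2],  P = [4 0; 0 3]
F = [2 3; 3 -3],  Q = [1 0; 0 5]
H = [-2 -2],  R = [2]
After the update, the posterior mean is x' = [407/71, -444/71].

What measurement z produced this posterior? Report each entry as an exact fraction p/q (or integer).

z = [1]

x̄ = F·x = [4, -9]
P̄ = F·P·Fᵀ + Q = [44 -3; -3 68]
S = H·P̄·Hᵀ + R = [426]
K = P̄·Hᵀ·S⁻¹ = [-41/213; -65/213]
x' − x̄ = [123/71, 195/71] = K·y
y = (KᵀK)⁻¹·Kᵀ·(x' − x̄) = [-9]
z = y + H·x̄ = [-9] + [10] = [1]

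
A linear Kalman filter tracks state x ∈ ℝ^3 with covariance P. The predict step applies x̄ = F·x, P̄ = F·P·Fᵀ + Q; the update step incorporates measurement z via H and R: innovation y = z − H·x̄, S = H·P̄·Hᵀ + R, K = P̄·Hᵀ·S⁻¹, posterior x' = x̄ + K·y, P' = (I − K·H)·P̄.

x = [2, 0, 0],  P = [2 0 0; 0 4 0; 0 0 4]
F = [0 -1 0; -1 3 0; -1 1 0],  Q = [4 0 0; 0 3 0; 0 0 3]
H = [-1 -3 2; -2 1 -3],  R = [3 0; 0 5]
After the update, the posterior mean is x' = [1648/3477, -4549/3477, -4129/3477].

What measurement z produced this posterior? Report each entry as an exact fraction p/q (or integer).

z = [1, 1]

x̄ = F·x = [0, -2, -2]
P̄ = F·P·Fᵀ + Q = [8 -12 -4; -12 41 14; -4 14 9]
S = H·P̄·Hᵀ + R = [192 -63; -63 75]
K = P̄·Hᵀ·S⁻¹ = [164/3477 -604/3477; -1592/3477 -271/3477; -605/3477 -740/3477]
x' − x̄ = [1648/3477, 2405/3477, 2825/3477] = K·y
y = (KᵀK)⁻¹·Kᵀ·(x' − x̄) = [-1, -3]
z = y + H·x̄ = [-1, -3] + [2, 4] = [1, 1]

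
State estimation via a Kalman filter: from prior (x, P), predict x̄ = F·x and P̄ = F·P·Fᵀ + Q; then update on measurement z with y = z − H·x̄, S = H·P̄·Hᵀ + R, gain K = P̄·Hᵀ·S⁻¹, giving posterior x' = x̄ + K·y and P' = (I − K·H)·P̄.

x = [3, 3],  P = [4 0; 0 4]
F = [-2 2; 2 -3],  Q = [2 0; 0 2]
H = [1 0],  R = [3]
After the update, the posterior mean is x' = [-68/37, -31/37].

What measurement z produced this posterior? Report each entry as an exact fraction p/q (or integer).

x̄ = F·x = [0, -3]
P̄ = F·P·Fᵀ + Q = [34 -40; -40 54]
S = H·P̄·Hᵀ + R = [37]
K = P̄·Hᵀ·S⁻¹ = [34/37; -40/37]
x' − x̄ = [-68/37, 80/37] = K·y
y = (KᵀK)⁻¹·Kᵀ·(x' − x̄) = [-2]
z = y + H·x̄ = [-2] + [0] = [-2]

z = [-2]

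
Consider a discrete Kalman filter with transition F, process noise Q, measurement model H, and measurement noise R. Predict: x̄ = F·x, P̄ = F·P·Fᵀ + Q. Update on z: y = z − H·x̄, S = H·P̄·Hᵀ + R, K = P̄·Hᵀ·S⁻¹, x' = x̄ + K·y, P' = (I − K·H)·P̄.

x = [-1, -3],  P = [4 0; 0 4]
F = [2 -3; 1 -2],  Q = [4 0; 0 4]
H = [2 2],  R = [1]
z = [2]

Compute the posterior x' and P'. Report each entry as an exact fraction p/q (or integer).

x' = [167/577, 421/577]
P' = [1336/577 -1248/577; -1248/577 1304/577]

x̄ = F·x = [7, 5]
P̄ = F·P·Fᵀ + Q = [56 32; 32 24]
y = z − H·x̄ = [-22]
S = H·P̄·Hᵀ + R = [577]
K = P̄·Hᵀ·S⁻¹ = [176/577; 112/577]
x' = x̄ + K·y = [167/577, 421/577]
P' = (I − K·H)·P̄ = [1336/577 -1248/577; -1248/577 1304/577]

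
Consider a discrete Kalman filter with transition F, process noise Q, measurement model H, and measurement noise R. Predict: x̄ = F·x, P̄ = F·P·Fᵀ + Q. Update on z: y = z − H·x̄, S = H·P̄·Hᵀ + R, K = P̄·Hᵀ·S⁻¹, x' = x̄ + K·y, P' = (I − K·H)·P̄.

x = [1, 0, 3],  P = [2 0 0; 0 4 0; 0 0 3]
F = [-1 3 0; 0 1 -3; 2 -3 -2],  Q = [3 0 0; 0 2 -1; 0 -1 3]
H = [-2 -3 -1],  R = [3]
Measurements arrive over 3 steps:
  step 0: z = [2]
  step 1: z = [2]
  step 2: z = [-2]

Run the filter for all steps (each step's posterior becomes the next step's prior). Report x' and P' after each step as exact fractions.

step 0: x' = [627/179, -865/537, -778/179], P' = [5311/179 -1180/179 -7004/179; -1180/179 1337/537 1151/179; -7004/179 1151/179 10549/179]
step 1: x' = [-5582994/1145911, 951919/3437733, 7943805/1145911], P' = [53849532/1145911 -8933803/1145911 -81194208/1145911; -8933803/1145911 8075851/3437733 10746676/1145911; -81194208/1145911 10746676/1145911 131312853/1145911]
step 2: x' = [-439826665/1622397947, 3362307664/4867193841, 732884947/1622397947], P' = [65543904408/1622397947 -11210719970/1622397947 -97835263308/1622397947; -11210719970/1622397947 32574031616/14601581523 12911280002/1622397947; -97835263308/1622397947 12911280002/1622397947 158518411542/1622397947]

step 0: x̄ = F·x = [-1, -9, -4]
step 0: P̄ = F·P·Fᵀ + Q = [41 12 -40; 12 33 5; -40 5 59]
step 0: y = z − H·x̄ = [-31]
step 0: S = H·P̄·Hᵀ + R = [537]
step 0: K = P̄·Hᵀ·S⁻¹ = [-26/179; -128/537; 2/179]
step 0: x' = x̄ + K·y = [627/179, -865/537, -778/179]
step 0: P' = (I − K·H)·P̄ = [5311/179 -1180/179 -7004/179; -1180/179 1337/537 1151/179; -7004/179 1151/179 10549/179]
step 1: x̄ = F·x = [-1492/179, 6137/537, 3675/179]
step 1: P̄ = F·P·Fᵀ + Q = [16939/179 -28854/179 -46167/179; -28854/179 266516/537 109499/179; -46167/179 109499/179 151992/179]
step 1: y = z − H·x̄ = [7186/179]
step 1: S = H·P̄·Hᵀ + R = [1145911/179]
step 1: K = P̄·Hᵀ·S⁻¹ = [98851/1145911; -318307/1145911; -388155/1145911]
step 1: x' = x̄ + K·y = [-5582994/1145911, 951919/3437733, 7943805/1145911]
step 1: P' = (I − K·H)·P̄ = [53849532/1145911 -8933803/1145911 -81194208/1145911; -8933803/1145911 8075851/3437733 10746676/1145911; -81194208/1145911 10746676/1145911 131312853/1145911]
step 2: x̄ = F·x = [6534913/1145911, -70542326/3437733, -28005517/1145911]
step 2: P̄ = F·P·Fᵀ + Q = [135117636/1145911 -323293054/1145911 -439199316/1145911; -323293054/1145911 3366958180/3437733 1323179730/1145911; -439199316/1145911 1323179730/1145911 1654034238/1145911]
step 2: y = z − H·x̄ = [-87769839/1145911]
step 2: S = H·P̄·Hᵀ + R = [14601581523/1145911]
step 2: K = P̄·Hᵀ·S⁻¹ = [126538134/1622397947; -4043551802/14601581523; -527241644/1622397947]
step 2: x' = x̄ + K·y = [-439826665/1622397947, 3362307664/4867193841, 732884947/1622397947]
step 2: P' = (I − K·H)·P̄ = [65543904408/1622397947 -11210719970/1622397947 -97835263308/1622397947; -11210719970/1622397947 32574031616/14601581523 12911280002/1622397947; -97835263308/1622397947 12911280002/1622397947 158518411542/1622397947]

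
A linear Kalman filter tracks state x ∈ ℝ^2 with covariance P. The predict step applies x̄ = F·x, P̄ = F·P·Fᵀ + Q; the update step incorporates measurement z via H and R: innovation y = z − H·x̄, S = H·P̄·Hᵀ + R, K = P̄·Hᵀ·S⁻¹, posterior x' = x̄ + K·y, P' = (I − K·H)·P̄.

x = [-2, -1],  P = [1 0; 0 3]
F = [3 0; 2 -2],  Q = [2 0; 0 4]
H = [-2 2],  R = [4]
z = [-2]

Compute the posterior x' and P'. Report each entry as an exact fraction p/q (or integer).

x' = [-19/4, -11/2]
P' = [39/4 19/2; 19/2 51/5]

x̄ = F·x = [-6, -2]
P̄ = F·P·Fᵀ + Q = [11 6; 6 20]
y = z − H·x̄ = [-10]
S = H·P̄·Hᵀ + R = [80]
K = P̄·Hᵀ·S⁻¹ = [-1/8; 7/20]
x' = x̄ + K·y = [-19/4, -11/2]
P' = (I − K·H)·P̄ = [39/4 19/2; 19/2 51/5]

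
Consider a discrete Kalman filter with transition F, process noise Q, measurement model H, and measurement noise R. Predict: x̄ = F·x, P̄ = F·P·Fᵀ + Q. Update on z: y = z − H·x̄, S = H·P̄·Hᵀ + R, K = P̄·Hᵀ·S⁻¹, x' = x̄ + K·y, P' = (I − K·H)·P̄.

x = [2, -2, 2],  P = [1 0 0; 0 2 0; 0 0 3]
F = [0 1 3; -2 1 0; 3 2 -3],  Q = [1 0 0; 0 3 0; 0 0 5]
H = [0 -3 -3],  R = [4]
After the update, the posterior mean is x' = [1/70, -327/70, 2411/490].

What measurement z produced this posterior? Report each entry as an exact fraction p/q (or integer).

z = [-1]

x̄ = F·x = [4, -6, -4]
P̄ = F·P·Fᵀ + Q = [30 2 -23; 2 9 -2; -23 -2 49]
S = H·P̄·Hᵀ + R = [490]
K = P̄·Hᵀ·S⁻¹ = [9/70; -3/70; -141/490]
x' − x̄ = [-279/70, 93/70, 4371/490] = K·y
y = (KᵀK)⁻¹·Kᵀ·(x' − x̄) = [-31]
z = y + H·x̄ = [-31] + [30] = [-1]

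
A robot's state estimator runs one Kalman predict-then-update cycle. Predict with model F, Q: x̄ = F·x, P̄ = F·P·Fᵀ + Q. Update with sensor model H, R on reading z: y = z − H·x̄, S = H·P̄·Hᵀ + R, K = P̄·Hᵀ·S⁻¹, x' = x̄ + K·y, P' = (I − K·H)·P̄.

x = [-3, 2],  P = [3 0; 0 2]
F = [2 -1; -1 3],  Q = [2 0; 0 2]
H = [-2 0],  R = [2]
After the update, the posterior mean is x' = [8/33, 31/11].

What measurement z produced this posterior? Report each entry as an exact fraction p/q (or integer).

x̄ = F·x = [-8, 9]
P̄ = F·P·Fᵀ + Q = [16 -12; -12 23]
S = H·P̄·Hᵀ + R = [66]
K = P̄·Hᵀ·S⁻¹ = [-16/33; 4/11]
x' − x̄ = [272/33, -68/11] = K·y
y = (KᵀK)⁻¹·Kᵀ·(x' − x̄) = [-17]
z = y + H·x̄ = [-17] + [16] = [-1]

z = [-1]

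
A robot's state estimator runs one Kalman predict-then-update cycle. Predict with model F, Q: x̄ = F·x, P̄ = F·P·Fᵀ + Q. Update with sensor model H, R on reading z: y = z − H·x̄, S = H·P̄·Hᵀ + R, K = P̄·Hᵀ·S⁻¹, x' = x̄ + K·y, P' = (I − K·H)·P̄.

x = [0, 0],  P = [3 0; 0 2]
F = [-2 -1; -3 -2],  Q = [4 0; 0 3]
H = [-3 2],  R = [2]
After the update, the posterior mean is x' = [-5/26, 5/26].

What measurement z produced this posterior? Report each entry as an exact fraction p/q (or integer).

x̄ = F·x = [0, 0]
P̄ = F·P·Fᵀ + Q = [18 22; 22 38]
S = H·P̄·Hᵀ + R = [52]
K = P̄·Hᵀ·S⁻¹ = [-5/26; 5/26]
x' − x̄ = [-5/26, 5/26] = K·y
y = (KᵀK)⁻¹·Kᵀ·(x' − x̄) = [1]
z = y + H·x̄ = [1] + [0] = [1]

z = [1]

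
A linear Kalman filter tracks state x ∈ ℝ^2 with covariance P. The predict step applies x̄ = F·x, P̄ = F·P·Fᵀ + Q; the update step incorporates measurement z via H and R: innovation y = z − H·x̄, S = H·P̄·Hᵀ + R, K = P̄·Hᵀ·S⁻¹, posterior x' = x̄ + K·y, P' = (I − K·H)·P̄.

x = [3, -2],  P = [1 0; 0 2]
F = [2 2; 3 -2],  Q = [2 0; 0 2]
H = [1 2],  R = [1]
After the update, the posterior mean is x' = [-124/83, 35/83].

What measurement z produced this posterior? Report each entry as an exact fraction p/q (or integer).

x̄ = F·x = [2, 13]
P̄ = F·P·Fᵀ + Q = [14 -2; -2 19]
S = H·P̄·Hᵀ + R = [83]
K = P̄·Hᵀ·S⁻¹ = [10/83; 36/83]
x' − x̄ = [-290/83, -1044/83] = K·y
y = (KᵀK)⁻¹·Kᵀ·(x' − x̄) = [-29]
z = y + H·x̄ = [-29] + [28] = [-1]

z = [-1]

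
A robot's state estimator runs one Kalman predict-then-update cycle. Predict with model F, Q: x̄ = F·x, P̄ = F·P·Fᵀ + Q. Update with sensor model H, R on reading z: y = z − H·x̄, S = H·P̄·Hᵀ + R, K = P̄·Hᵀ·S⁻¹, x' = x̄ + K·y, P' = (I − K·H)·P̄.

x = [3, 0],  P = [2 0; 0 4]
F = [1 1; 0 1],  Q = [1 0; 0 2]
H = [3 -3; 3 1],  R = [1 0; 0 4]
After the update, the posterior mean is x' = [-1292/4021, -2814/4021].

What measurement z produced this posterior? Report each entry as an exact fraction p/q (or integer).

x̄ = F·x = [3, 0]
P̄ = F·P·Fᵀ + Q = [7 4; 4 6]
S = H·P̄·Hᵀ + R = [46 21; 21 97]
K = P̄·Hᵀ·S⁻¹ = [348/4021 961/4021; -960/4021 954/4021]
x' − x̄ = [-13355/4021, -2814/4021] = K·y
y = (KᵀK)⁻¹·Kᵀ·(x' − x̄) = [-8, -11]
z = y + H·x̄ = [-8, -11] + [9, 9] = [1, -2]

z = [1, -2]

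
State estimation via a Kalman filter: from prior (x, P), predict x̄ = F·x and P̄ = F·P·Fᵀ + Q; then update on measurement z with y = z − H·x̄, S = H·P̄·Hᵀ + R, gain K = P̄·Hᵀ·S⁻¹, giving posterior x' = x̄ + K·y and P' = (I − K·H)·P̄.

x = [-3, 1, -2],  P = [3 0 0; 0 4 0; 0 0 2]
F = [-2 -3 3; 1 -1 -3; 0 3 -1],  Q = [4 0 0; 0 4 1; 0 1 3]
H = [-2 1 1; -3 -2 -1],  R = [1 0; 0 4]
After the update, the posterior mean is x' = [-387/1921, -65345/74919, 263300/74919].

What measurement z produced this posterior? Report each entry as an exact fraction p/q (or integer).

z = [3, -1]

x̄ = F·x = [-3, 2, 5]
P̄ = F·P·Fᵀ + Q = [70 -12 -42; -12 29 -5; -42 -5 41]
S = H·P̄·Hᵀ + R = [557 366; 366 375]
K = P̄·Hᵀ·S⁻¹ = [-514/1921 -236/1921; 8074/24973 -27037/74919; 3410/24973 8995/74919]
x' − x̄ = [5376/1921, -215183/74919, -111295/74919] = K·y
y = (KᵀK)⁻¹·Kᵀ·(x' − x̄) = [-10, -1]
z = y + H·x̄ = [-10, -1] + [13, 0] = [3, -1]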